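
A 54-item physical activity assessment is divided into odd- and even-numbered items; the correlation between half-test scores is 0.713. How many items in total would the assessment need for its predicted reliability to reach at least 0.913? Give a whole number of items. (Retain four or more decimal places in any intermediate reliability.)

r_full = 2(0.713)/(1 + 0.713) = 0.8325
n = r_tgt(1 − r_full) / [r_full(1 − r_tgt)] = 0.913 × 0.1675 / (0.8325 × 0.087) ≈ 2.1115
Items = 2.1115 × 54 ≈ 114.02 → 115

115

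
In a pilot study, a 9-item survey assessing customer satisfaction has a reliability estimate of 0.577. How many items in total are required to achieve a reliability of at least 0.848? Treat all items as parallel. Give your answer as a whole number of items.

Spearman-Brown solved for the length factor n:
n = r_target (1 − r_old) / [ r_old (1 − r_target) ]
n = [0.848 × 0.423] / [0.577 × 0.152]
  = 0.358704 / 0.087704 = 4.0899
So the test needs 4.0899 × 9 ≈ 36.81 items; rounding up, 37.

37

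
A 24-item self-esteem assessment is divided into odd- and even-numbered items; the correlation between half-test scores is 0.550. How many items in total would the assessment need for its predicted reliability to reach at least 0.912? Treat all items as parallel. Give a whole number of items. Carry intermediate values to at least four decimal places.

Corrected full-test reliability: r_full = 2 × 0.550 / (1 + 0.550) ≈ 0.7097
n = r_tgt(1 − r_full) / [r_full(1 − r_tgt)] = 0.912 × 0.2903 / (0.7097 × 0.088) ≈ 4.2392
Required items = 4.2392 × 24 = 101.74, so 102 items.

102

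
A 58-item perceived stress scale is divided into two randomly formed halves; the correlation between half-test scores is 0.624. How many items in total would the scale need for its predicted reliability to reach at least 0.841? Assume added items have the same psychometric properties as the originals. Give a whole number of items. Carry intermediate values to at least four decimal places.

Corrected full-test reliability: r_full = 2 × 0.624 / (1 + 0.624) ≈ 0.7685
Solve Spearman-Brown for n: n = 0.841(1 − 0.7685) / [0.7685(1 − 0.841)] = 1.5933
Items = 1.5933 × 58 ≈ 92.41 → 93

93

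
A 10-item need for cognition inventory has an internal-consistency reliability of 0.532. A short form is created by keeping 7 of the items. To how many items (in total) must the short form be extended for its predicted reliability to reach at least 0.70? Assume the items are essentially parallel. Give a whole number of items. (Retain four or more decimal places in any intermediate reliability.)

21

Short-form reliability: n = 7/10 = 0.7000; r_7 = n·r/(1+(n−1)r) ≈ 0.4431
Then solve for n' with r_old = 0.4431, r_target = 0.70: n' = 0.70(1 − 0.4431)/[0.4431(1 − 0.70)] = 2.9326
Items = 2.9326 × 7 ≈ 20.53 → 21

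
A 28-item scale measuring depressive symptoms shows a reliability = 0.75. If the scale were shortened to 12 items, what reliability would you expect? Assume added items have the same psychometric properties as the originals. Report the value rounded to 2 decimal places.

The new length is 12/28 = 0.4286 times the old.
Spearman-Brown: r_new = n·r / (1 + (n − 1)·r)
r_new = (0.4286 × 0.75) / (1 + (0.4286 − 1) × 0.75)
r_new = 0.3215 / 0.5715 ≈ 0.5626

0.56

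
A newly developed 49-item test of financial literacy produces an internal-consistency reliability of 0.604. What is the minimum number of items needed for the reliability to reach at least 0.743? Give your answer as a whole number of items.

Spearman-Brown solved for the length factor n:
n = r_target (1 − r_old) / [ r_old (1 − r_target) ]
n = 0.743 × (1 − 0.604) / [ 0.604 × (1 − 0.743) ]
n = 0.294228 / 0.155228 ≈ 1.8955
So the test needs 1.8955 × 49 ≈ 92.88 items; rounding up, 93.

93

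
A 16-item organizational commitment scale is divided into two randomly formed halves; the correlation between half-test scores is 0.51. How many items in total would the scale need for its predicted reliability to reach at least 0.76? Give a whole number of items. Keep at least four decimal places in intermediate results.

r_full = 2(0.51)/(1 + 0.51) = 0.6755
n = r_tgt(1 − r_full) / [r_full(1 − r_tgt)] = 0.76 × 0.3245 / (0.6755 × 0.24) ≈ 1.5212
Items = 1.5212 × 16 ≈ 24.34 → 25

25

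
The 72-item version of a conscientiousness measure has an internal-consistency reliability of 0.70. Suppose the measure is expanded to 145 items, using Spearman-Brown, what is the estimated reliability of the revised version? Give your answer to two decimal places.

0.82

Length ratio n = 145/72 = 2.0139
By Spearman-Brown, r_new = n r / (1 + (n − 1) r).
r_new = 2.0139·0.70 / [1 + (2.0139 − 1)·0.70]
     = 1.4097 / 1.7097 = 0.8245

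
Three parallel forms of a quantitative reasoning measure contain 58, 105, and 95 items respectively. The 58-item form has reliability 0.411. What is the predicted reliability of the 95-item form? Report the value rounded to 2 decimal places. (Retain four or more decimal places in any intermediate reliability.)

Only the ratio of lengths matters: n = 95/58 = 1.6379
r_{95} = n·r / (1 + (n − 1)·r) = 0.6732 / 1.2622 ≈ 0.5334

0.53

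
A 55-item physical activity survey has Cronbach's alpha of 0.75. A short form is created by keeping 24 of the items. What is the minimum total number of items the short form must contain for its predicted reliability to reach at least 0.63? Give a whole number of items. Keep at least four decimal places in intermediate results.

32

First, r for the 24-item form: n = 24/55 = 0.4364, so r_24 = 0.4364·0.75/(1 + (0.4364 − 1)·0.75) = 0.5669
Length factor from the short form to reach 0.63: n' = 0.63(1 − 0.5669) / [0.5669(1 − 0.63)] ≈ 1.3008
Total items = 1.3008 × 24 = 31.22, rounded up to 32.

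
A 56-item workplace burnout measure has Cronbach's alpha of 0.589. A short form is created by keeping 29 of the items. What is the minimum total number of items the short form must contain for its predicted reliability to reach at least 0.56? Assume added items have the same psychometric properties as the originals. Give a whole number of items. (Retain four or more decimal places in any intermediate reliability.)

50

First, r for the 29-item form: n = 29/56 = 0.5179, so r_29 = 0.5179·0.589/(1 + (0.5179 − 1)·0.589) = 0.4260
Length factor from the short form to reach 0.56: n' = 0.56(1 − 0.4260) / [0.4260(1 − 0.56)] ≈ 1.7149
Items = 1.7149 × 29 ≈ 49.73 → 50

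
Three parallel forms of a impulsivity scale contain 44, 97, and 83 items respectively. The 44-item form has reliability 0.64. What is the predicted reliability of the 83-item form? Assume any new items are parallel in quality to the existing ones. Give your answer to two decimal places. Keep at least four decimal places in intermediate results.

0.77

Only the ratio of lengths matters: n = 83/44 = 1.8864
r_{83} = n·r / (1 + (n − 1)·r) = 1.2073 / 1.5673 ≈ 0.7703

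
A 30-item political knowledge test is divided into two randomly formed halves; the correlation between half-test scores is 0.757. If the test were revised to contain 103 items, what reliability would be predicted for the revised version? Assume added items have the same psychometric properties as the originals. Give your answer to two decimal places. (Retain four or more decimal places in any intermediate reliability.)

First correct the split-half correlation to full-test reliability: r_full = 2 × 0.757 / (1 + 0.757) ≈ 0.8617
Then adjust to 103 items: n = 103/30 = 3.4333
r_new = n·r_full / (1 + (n − 1)·r_full) = 2.9585 / 3.0968 ≈ 0.9553

0.96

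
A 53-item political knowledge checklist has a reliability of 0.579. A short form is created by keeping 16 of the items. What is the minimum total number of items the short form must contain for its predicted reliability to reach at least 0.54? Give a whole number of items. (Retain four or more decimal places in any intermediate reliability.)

46

First, r for the 16-item form: n = 16/53 = 0.3019, so r_16 = 0.3019·0.579/(1 + (0.3019 − 1)·0.579) = 0.2934
Length factor from the short form to reach 0.54: n' = 0.54(1 − 0.2934) / [0.2934(1 − 0.54)] ≈ 2.8272
Items = 2.8272 × 16 ≈ 45.24 → 46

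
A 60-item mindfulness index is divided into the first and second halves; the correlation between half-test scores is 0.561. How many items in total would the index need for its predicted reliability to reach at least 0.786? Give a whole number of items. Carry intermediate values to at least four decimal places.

r_full = 2(0.561)/(1 + 0.561) = 0.7188
Solve Spearman-Brown for n: n = 0.786(1 − 0.7188) / [0.7188(1 − 0.786)] = 1.4369
Required items = 1.4369 × 60 = 86.21, so 87 items.

87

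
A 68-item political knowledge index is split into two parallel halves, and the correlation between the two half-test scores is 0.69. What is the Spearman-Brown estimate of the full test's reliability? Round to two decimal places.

Apply the Spearman-Brown correction with n = 2:
r_full = 2r_hh / (1 + r_hh) = 2 × 0.69 / (1 + 0.69)
r_full = 1.3800 / 1.6900 ≈ 0.8166

0.82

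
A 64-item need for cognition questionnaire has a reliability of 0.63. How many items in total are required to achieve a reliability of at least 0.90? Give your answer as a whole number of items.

Spearman-Brown solved for the length factor n:
n = r*(1 − r) / [ r (1 − r*) ]
n = 0.90(1 − 0.63) / [0.63(1 − 0.90)]
  = 0.3330 / 0.0630 = 5.2857
So the test needs 5.2857 × 64 ≈ 338.28 items; rounding up, 339.

339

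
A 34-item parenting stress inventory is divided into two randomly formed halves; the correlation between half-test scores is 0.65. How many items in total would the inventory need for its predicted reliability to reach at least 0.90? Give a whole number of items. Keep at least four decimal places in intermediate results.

83

Corrected full-test reliability: r_full = 2 × 0.65 / (1 + 0.65) ≈ 0.7879
Solve Spearman-Brown for n: n = 0.90(1 − 0.7879) / [0.7879(1 − 0.90)] = 2.4228
Required items = 2.4228 × 34 = 82.38, so 83 items.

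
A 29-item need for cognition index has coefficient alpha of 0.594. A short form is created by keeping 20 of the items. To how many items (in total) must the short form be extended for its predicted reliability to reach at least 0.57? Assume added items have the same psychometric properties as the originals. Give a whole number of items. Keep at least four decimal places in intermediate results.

27

First, r for the 20-item form: n = 20/29 = 0.6897, so r_20 = 0.6897·0.594/(1 + (0.6897 − 1)·0.594) = 0.5023
Length factor from the short form to reach 0.57: n' = 0.57(1 − 0.5023) / [0.5023(1 − 0.57)] ≈ 1.3134
Items = 1.3134 × 20 ≈ 26.27 → 27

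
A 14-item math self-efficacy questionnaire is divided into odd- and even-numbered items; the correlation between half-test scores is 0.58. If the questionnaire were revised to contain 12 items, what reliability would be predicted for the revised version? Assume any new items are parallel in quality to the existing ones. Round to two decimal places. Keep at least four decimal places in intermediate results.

First correct the split-half correlation to full-test reliability: r_full = 2 × 0.58 / (1 + 0.58) ≈ 0.7342
Length factor from 14 to 12 items: n = 12/14 = 0.8571
r_new = n·r_full / (1 + (n − 1)·r_full) = 0.6293 / 0.8951 ≈ 0.7030

0.70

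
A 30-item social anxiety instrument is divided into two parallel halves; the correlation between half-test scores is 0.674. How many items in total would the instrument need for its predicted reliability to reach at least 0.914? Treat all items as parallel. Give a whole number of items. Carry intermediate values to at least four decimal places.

Corrected full-test reliability: r_full = 2 × 0.674 / (1 + 0.674) ≈ 0.8053
n = r_tgt(1 − r_full) / [r_full(1 − r_tgt)] = 0.914 × 0.1947 / (0.8053 × 0.086) ≈ 2.5695
Items = 2.5695 × 30 ≈ 77.09 → 78

78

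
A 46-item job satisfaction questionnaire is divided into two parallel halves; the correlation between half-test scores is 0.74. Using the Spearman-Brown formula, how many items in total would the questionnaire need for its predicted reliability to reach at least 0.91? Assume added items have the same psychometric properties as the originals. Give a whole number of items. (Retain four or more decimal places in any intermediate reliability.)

Corrected full-test reliability: r_full = 2 × 0.74 / (1 + 0.74) ≈ 0.8506
n = r_tgt(1 − r_full) / [r_full(1 − r_tgt)] = 0.91 × 0.1494 / (0.8506 × 0.09) ≈ 1.7759
Items = 1.7759 × 46 ≈ 81.69 → 82

82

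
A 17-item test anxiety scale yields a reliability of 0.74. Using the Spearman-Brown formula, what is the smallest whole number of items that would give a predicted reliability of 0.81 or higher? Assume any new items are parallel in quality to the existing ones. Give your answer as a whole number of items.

Spearman-Brown solved for the length factor n:
n = r_target (1 − r_old) / [ r_old (1 − r_target) ]
n = 0.81 × (1 − 0.74) / [ 0.74 × (1 − 0.81) ]
  = 0.2106 / 0.1406 = 1.4979
Items needed = n × 17 = 1.4979 × 17 ≈ 25.46 → round up to 26

26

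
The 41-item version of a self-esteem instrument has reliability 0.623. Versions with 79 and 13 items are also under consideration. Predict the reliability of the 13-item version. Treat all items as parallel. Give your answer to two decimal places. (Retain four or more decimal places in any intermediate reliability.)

0.34

Only the ratio of lengths matters: n = 13/41 = 0.3171
r_{13} = n·r / (1 + (n − 1)·r) = 0.1976 / 0.5746 ≈ 0.3439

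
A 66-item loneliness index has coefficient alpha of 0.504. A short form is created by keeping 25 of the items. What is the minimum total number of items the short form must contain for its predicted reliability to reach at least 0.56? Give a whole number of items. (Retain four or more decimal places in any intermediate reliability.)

Short-form reliability: n = 25/66 = 0.3788; r_25 = n·r/(1+(n−1)r) ≈ 0.2779
Length factor from the short form to reach 0.56: n' = 0.56(1 − 0.2779) / [0.2779(1 − 0.56)] ≈ 3.3071
Items = 3.3071 × 25 ≈ 82.68 → 83

83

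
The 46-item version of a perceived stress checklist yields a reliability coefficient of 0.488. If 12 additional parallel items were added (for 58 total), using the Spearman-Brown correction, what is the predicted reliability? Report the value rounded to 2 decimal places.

0.55

n = 58/46 = 1.2609
r_new = (1.2609 × 0.488) / (1 + (1.2609 − 1) × 0.488)
     = 0.6153 / 1.1273 = 0.5458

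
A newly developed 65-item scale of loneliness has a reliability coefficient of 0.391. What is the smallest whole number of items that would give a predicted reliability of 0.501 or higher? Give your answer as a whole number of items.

Rearranging the Spearman-Brown formula for n,
n = r*(1 − r) / [ r (1 − r*) ]
n = [0.501 × 0.609] / [0.391 × 0.499]
  = 0.305109 / 0.195109 = 1.5638
1.5638 × 65 = 101.65 → 102 items

102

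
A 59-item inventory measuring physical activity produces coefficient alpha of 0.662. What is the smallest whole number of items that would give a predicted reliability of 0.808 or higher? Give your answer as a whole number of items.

n = 0.808(1 − 0.662) / [0.662(1 − 0.808)]
n = 0.273104 / 0.127104 ≈ 2.1487
Items needed = n × 59 = 2.1487 × 59 ≈ 126.77 → round up to 127

127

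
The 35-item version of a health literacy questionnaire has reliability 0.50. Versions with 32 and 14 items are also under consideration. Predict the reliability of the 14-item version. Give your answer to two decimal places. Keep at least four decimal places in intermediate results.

0.29

Only the ratio of lengths matters: n = 14/35 = 0.4000
r_{14} = n·r / (1 + (n − 1)·r) = 0.2000 / 0.7000 ≈ 0.2857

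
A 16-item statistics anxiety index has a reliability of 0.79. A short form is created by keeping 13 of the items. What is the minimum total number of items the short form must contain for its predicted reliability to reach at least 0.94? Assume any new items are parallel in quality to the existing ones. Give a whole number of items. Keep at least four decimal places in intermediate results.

Short-form reliability: n = 13/16 = 0.8125; r_13 = n·r/(1+(n−1)r) ≈ 0.7535
Then solve for n' with r_old = 0.7535, r_target = 0.94: n' = 0.94(1 − 0.7535)/[0.7535(1 − 0.94)] = 5.1252
Total items = 5.1252 × 13 = 66.63, rounded up to 67.

67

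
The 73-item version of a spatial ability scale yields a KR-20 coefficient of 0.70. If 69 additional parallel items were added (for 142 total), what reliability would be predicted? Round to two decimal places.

Length ratio n = 142/73 = 1.9452
By Spearman-Brown, r_new = n r / (1 + (n − 1) r).
r_new = (1.9452 × 0.70) / (1 + (1.9452 − 1) × 0.70)
     = 1.3616 / 1.6616 = 0.8195

0.82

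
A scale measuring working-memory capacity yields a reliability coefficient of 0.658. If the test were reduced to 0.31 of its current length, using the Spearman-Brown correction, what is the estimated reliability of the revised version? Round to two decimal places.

r_new = (0.31 × 0.658) / (1 + (0.31 − 1) × 0.658)
     = 0.2040 / 0.5460 = 0.3736

0.37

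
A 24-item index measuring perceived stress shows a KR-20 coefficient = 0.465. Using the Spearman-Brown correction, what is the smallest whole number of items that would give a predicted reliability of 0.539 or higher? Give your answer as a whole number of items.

33

n = [0.539 × 0.535] / [0.465 × 0.461]
  = 0.288365 / 0.214365 = 1.3452
So the test needs 1.3452 × 24 ≈ 32.28 items; rounding up, 33.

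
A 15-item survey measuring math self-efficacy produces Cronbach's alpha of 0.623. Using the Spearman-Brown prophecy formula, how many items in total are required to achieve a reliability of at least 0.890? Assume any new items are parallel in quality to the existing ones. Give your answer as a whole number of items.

74

n = [0.890 × 0.377] / [0.623 × 0.110]
  = 0.335530 / 0.068530 = 4.8961
So the test needs 4.8961 × 15 ≈ 73.44 items; rounding up, 74.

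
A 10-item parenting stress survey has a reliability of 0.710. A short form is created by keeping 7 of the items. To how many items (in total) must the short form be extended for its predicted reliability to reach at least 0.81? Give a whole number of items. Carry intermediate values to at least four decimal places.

Short-form reliability: n = 7/10 = 0.7000; r_7 = n·r/(1+(n−1)r) ≈ 0.6315
Length factor from the short form to reach 0.81: n' = 0.81(1 − 0.6315) / [0.6315(1 − 0.81)] ≈ 2.4877
Total items = 2.4877 × 7 = 17.41, rounded up to 18.

18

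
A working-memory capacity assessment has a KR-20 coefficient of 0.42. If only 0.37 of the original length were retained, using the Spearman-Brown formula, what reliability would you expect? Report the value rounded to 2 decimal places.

0.21

By Spearman-Brown, r_new = n r / (1 + (n − 1) r).
r_new = 0.37·0.42 / [1 + (0.37 − 1)·0.42]
r_new = 0.1554 / 0.7354 ≈ 0.2113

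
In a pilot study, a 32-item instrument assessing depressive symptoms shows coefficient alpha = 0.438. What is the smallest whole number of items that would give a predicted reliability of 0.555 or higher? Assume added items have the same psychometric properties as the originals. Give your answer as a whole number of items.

52

Invert Spearman-Brown to solve for n:
n = r_target (1 − r_old) / [ r_old (1 − r_target) ]
n = 0.555(1 − 0.438) / [0.438(1 − 0.555)]
n = 0.311910 / 0.194910 ≈ 1.6003
1.6003 × 32 = 51.21 → 52 items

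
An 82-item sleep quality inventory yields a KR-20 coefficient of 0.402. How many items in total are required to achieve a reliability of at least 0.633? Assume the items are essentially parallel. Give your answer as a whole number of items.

Invert Spearman-Brown to solve for n:
n = r*(1 − r) / [ r (1 − r*) ]
n = [0.633 × 0.598] / [0.402 × 0.367]
n = 0.378534 / 0.147534 ≈ 2.5657
So the test needs 2.5657 × 82 ≈ 210.39 items; rounding up, 211.

211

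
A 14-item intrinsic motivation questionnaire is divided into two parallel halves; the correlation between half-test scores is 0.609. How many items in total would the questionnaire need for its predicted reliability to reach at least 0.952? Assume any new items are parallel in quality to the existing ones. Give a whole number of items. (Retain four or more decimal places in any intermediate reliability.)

r_full = 2(0.609)/(1 + 0.609) = 0.7570
n = r_tgt(1 − r_full) / [r_full(1 − r_tgt)] = 0.952 × 0.2430 / (0.7570 × 0.048) ≈ 6.3666
Items = 6.3666 × 14 ≈ 89.13 → 90

90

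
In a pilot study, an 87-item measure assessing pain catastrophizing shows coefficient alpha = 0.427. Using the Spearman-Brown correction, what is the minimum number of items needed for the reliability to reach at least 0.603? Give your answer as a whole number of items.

Spearman-Brown solved for the length factor n:
n = r_target (1 − r_old) / [ r_old (1 − r_target) ]
n = [0.603 × 0.573] / [0.427 × 0.397]
  = 0.345519 / 0.169519 = 2.0382
Items needed = n × 87 = 2.0382 × 87 ≈ 177.32 → round up to 178

178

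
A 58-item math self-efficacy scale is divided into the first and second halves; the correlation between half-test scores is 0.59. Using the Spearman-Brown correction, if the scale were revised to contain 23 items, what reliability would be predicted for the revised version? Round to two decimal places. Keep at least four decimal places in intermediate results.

0.53

First correct the split-half correlation to full-test reliability: r_full = 2 × 0.59 / (1 + 0.59) ≈ 0.7421
Length factor from 58 to 23 items: n = 23/58 = 0.3966
r_new = n·r_full / (1 + (n − 1)·r_full) = 0.2943 / 0.5522 ≈ 0.5330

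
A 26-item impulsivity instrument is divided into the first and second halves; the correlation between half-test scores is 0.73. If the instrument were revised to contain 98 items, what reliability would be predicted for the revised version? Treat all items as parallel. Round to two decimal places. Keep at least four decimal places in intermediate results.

Full-test reliability from the split-half r: r_full = 2(0.73)/(1 + 0.73) = 0.8439
Length factor from 26 to 98 items: n = 98/26 = 3.7692
r_new = n·r_full / (1 + (n − 1)·r_full) = 3.1808 / 3.3369 ≈ 0.9532

0.95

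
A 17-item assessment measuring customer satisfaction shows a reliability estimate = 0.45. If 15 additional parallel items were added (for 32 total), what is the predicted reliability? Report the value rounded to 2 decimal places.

0.61

The new length is 32/17 = 1.8824 times the old.
Apply the Spearman-Brown prophecy formula, r' = nr / [1 + (n − 1)r]:
r_new = 1.8824·0.45 / [1 + (1.8824 − 1)·0.45]
r_new = 0.8471 / 1.3971 ≈ 0.6063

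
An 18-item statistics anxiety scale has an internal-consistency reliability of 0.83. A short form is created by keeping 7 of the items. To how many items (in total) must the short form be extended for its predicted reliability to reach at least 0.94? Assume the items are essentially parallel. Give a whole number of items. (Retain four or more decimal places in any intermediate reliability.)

58

Short-form reliability: n = 7/18 = 0.3889; r_7 = n·r/(1+(n−1)r) ≈ 0.6550
Length factor from the short form to reach 0.94: n' = 0.94(1 − 0.6550) / [0.6550(1 − 0.94)] ≈ 8.2519
Total items = 8.2519 × 7 = 57.76, rounded up to 58.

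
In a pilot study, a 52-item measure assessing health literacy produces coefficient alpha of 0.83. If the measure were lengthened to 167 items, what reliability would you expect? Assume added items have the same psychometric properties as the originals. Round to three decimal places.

Length ratio n = 167/52 = 3.2115
r_new = (3.2115 × 0.83) / (1 + (3.2115 − 1) × 0.83)
r_new = 2.6655 / 2.8355 ≈ 0.9400

0.940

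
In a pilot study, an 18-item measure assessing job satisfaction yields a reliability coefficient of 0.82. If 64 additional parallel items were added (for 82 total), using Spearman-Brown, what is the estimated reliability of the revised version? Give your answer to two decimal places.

0.95

Length ratio n = 82/18 = 4.5556
r_new = (4.5556 × 0.82) / (1 + (4.5556 − 1) × 0.82)
     = 3.7356 / 3.9156 = 0.9540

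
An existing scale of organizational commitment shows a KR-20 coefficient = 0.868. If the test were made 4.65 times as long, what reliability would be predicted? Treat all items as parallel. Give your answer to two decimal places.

0.97

By Spearman-Brown, r_new = n r / (1 + (n − 1) r).
r_new = 4.65·0.868 / [1 + (4.65 − 1)·0.868]
r_new = 4.0362 / 4.1682 ≈ 0.9683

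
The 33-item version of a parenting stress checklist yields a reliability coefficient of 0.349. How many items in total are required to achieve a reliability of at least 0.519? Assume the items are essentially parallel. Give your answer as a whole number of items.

Rearranging the Spearman-Brown formula for n,
n = r*(1 − r) / [ r (1 − r*) ]
n = 0.519(1 − 0.349) / [0.349(1 − 0.519)]
n = 0.337869 / 0.167869 ≈ 2.0127
Items needed = n × 33 = 2.0127 × 33 ≈ 66.42 → round up to 67

67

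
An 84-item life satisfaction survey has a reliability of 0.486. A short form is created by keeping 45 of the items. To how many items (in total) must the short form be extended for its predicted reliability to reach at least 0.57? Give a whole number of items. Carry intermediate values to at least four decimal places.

118

Short-form reliability: n = 45/84 = 0.5357; r_45 = n·r/(1+(n−1)r) ≈ 0.3362
Then solve for n' with r_old = 0.3362, r_target = 0.57: n' = 0.57(1 − 0.3362)/[0.3362(1 − 0.57)] = 2.6173
Items = 2.6173 × 45 ≈ 117.78 → 118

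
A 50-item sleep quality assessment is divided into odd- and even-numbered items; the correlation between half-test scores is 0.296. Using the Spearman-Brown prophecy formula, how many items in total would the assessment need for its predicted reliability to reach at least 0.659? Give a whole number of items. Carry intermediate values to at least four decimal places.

115

Corrected full-test reliability: r_full = 2 × 0.296 / (1 + 0.296) ≈ 0.4568
Solve Spearman-Brown for n: n = 0.659(1 − 0.4568) / [0.4568(1 − 0.659)] = 2.2981
Items = 2.2981 × 50 ≈ 114.90 → 115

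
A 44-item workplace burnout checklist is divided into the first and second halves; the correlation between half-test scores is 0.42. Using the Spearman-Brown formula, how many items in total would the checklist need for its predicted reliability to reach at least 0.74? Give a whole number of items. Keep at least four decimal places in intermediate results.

87

r_full = 2(0.42)/(1 + 0.42) = 0.5915
Solve Spearman-Brown for n: n = 0.74(1 − 0.5915) / [0.5915(1 − 0.74)] = 1.9656
Required items = 1.9656 × 44 = 86.49, so 87 items.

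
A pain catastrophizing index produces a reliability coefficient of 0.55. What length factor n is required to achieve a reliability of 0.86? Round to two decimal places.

Rearranging the Spearman-Brown formula for n,
n = r_target (1 − r_old) / [ r_old (1 − r_target) ]
n = 0.86 × (1 − 0.55) / [ 0.55 × (1 − 0.86) ]
n = 0.3870 / 0.0770 ≈ 5.0260

5.03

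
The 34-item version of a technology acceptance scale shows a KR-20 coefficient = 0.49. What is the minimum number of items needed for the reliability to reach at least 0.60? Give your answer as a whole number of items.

54

Invert Spearman-Brown to solve for n:
n = r_target (1 − r_old) / [ r_old (1 − r_target) ]
n = 0.60 × (1 − 0.49) / [ 0.49 × (1 − 0.60) ]
n = 0.3060 / 0.1960 ≈ 1.5612
So the test needs 1.5612 × 34 ≈ 53.08 items; rounding up, 54.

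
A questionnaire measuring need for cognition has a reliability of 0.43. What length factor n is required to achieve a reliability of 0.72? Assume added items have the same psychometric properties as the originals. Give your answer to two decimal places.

n = 0.72 × (1 − 0.43) / [ 0.43 × (1 − 0.72) ]
n = 0.4104 / 0.1204 ≈ 3.4086

3.41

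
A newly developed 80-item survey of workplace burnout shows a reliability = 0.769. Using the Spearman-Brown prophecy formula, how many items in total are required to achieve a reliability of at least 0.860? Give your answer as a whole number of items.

148

n = 0.860(1 − 0.769) / [0.769(1 − 0.860)]
  = 0.198660 / 0.107660 = 1.8453
So the test needs 1.8453 × 80 ≈ 147.62 items; rounding up, 148.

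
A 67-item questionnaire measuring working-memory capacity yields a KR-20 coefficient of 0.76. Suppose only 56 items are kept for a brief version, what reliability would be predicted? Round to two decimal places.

The new length is 56/67 = 0.8358 times the old.
Apply the Spearman-Brown prophecy formula, r' = nr / [1 + (n − 1)r]:
r_new = 0.8358·0.76 / [1 + (0.8358 − 1)·0.76]
r_new = 0.6352 / 0.8752 ≈ 0.7258

0.73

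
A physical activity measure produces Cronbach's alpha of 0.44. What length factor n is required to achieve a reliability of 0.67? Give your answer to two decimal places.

Invert Spearman-Brown to solve for n:
n = r*(1 − r) / [ r (1 − r*) ]
n = 0.67 × (1 − 0.44) / [ 0.44 × (1 − 0.67) ]
  = 0.3752 / 0.1452 = 2.5840

2.58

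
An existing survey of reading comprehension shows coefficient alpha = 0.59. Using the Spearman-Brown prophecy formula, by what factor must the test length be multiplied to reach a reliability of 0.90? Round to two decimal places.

Invert Spearman-Brown to solve for n:
n = r*(1 − r) / [ r (1 − r*) ]
n = [0.90 × 0.41] / [0.59 × 0.10]
n = 0.3690 / 0.0590 ≈ 6.2542

6.25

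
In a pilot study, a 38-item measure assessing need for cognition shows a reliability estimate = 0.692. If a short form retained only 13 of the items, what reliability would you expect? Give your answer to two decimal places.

0.43

Length ratio n = 13/38 = 0.3421
r_new = (0.3421 × 0.692) / (1 + (0.3421 − 1) × 0.692)
r_new = 0.2367 / 0.5447 ≈ 0.4346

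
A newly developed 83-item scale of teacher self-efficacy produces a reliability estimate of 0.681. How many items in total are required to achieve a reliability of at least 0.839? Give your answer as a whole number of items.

203

Spearman-Brown solved for the length factor n:
n = r*(1 − r) / [ r (1 − r*) ]
n = 0.839(1 − 0.681) / [0.681(1 − 0.839)]
n = 0.267641 / 0.109641 ≈ 2.4411
2.4411 × 83 = 202.61 → 203 items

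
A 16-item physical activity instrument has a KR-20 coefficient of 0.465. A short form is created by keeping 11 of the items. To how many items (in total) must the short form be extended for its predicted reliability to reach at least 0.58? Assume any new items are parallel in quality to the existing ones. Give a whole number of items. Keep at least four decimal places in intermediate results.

Short-form reliability: n = 11/16 = 0.6875; r_11 = n·r/(1+(n−1)r) ≈ 0.3740
Length factor from the short form to reach 0.58: n' = 0.58(1 − 0.3740) / [0.3740(1 − 0.58)] ≈ 2.3114
Total items = 2.3114 × 11 = 25.43, rounded up to 26.

26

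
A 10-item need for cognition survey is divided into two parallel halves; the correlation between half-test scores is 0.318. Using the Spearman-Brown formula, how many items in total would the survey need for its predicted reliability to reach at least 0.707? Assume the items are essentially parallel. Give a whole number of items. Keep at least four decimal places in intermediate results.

26

Corrected full-test reliability: r_full = 2 × 0.318 / (1 + 0.318) ≈ 0.4825
n = r_tgt(1 − r_full) / [r_full(1 − r_tgt)] = 0.707 × 0.5175 / (0.4825 × 0.293) ≈ 2.5880
Required items = 2.5880 × 10 = 25.88, so 26 items.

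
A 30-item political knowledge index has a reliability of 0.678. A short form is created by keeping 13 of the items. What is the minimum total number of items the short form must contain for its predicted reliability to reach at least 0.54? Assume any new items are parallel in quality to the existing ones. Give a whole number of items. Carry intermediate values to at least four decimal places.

First, r for the 13-item form: n = 13/30 = 0.4333, so r_13 = 0.4333·0.678/(1 + (0.4333 − 1)·0.678) = 0.4771
Length factor from the short form to reach 0.54: n' = 0.54(1 − 0.4771) / [0.4771(1 − 0.54)] ≈ 1.2866
Total items = 1.2866 × 13 = 16.73, rounded up to 17.

17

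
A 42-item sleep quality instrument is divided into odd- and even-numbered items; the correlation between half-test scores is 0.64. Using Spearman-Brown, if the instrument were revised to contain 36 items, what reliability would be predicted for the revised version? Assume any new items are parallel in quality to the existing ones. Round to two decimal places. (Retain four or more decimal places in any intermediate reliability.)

0.75

Spearman-Brown correction (n = 2): r_full = 2·0.64/(1 + 0.64) = 0.7805
Length factor from 42 to 36 items: n = 36/42 = 0.8571
r_new = n·r_full / (1 + (n − 1)·r_full) = 0.6690 / 0.8885 ≈ 0.7530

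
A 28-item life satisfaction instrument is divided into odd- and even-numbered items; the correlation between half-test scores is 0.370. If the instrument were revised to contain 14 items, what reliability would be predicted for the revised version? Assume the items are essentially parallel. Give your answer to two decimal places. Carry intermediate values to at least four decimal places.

Spearman-Brown correction (n = 2): r_full = 2·0.370/(1 + 0.370) = 0.5401
Then adjust to 14 items: n = 14/28 = 0.5000
r_new = n·r_full / (1 + (n − 1)·r_full) = 0.2701 / 0.7299 ≈ 0.3701

0.37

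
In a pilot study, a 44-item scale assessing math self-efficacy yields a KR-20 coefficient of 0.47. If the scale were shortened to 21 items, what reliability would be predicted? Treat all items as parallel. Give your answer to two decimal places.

0.30

Length ratio n = 21/44 = 0.4773
Spearman-Brown: r_new = n·r / (1 + (n − 1)·r)
r_new = (0.4773 × 0.47) / (1 + (0.4773 − 1) × 0.47)
r_new = 0.2243 / 0.7543 ≈ 0.2974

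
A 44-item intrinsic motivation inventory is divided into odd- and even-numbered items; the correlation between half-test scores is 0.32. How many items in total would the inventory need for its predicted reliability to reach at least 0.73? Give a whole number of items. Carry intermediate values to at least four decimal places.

127

Corrected full-test reliability: r_full = 2 × 0.32 / (1 + 0.32) ≈ 0.4848
Solve Spearman-Brown for n: n = 0.73(1 − 0.4848) / [0.4848(1 − 0.73)] = 2.8732
Items = 2.8732 × 44 ≈ 126.42 → 127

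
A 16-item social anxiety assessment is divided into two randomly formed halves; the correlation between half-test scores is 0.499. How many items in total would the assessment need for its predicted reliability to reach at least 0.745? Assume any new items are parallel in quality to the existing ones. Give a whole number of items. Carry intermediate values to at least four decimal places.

24

r_full = 2(0.499)/(1 + 0.499) = 0.6658
n = r_tgt(1 − r_full) / [r_full(1 − r_tgt)] = 0.745 × 0.3342 / (0.6658 × 0.255) ≈ 1.4665
Required items = 1.4665 × 16 = 23.46, so 24 items.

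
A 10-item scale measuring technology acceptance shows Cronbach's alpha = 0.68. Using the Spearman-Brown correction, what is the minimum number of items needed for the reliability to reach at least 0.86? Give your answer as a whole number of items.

29

n = [0.86 × 0.32] / [0.68 × 0.14]
  = 0.2752 / 0.0952 = 2.8908
So the test needs 2.8908 × 10 ≈ 28.91 items; rounding up, 29.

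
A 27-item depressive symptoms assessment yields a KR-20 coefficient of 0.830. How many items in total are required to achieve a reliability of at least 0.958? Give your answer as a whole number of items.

Spearman-Brown solved for the length factor n:
n = r*(1 − r) / [ r (1 − r*) ]
n = [0.958 × 0.170] / [0.830 × 0.042]
n = 0.162860 / 0.034860 ≈ 4.6718
4.6718 × 27 = 126.14 → 127 items

127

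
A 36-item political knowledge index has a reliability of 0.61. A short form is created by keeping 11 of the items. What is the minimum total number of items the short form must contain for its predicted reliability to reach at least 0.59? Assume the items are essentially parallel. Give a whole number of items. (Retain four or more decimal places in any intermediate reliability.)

34

Short-form reliability: n = 11/36 = 0.3056; r_11 = n·r/(1+(n−1)r) ≈ 0.3234
Length factor from the short form to reach 0.59: n' = 0.59(1 − 0.3234) / [0.3234(1 − 0.59)] ≈ 3.0106
Total items = 3.0106 × 11 = 33.12, rounded up to 34.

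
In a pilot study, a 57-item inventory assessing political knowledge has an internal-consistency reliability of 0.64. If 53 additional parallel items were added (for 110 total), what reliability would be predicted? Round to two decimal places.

Length ratio n = 110/57 = 1.9298
By Spearman-Brown, r_new = n r / (1 + (n − 1) r).
r_new = 1.9298·0.64 / [1 + (1.9298 − 1)·0.64]
     = 1.2351 / 1.5951 = 0.7743

0.77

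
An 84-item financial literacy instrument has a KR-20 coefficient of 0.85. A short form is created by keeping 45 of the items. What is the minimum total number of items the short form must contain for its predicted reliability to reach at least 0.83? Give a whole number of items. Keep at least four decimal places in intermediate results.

First, r for the 45-item form: n = 45/84 = 0.5357, so r_45 = 0.5357·0.85/(1 + (0.5357 − 1)·0.85) = 0.7522
Then solve for n' with r_old = 0.7522, r_target = 0.83: n' = 0.83(1 − 0.7522)/[0.7522(1 − 0.83)] = 1.6084
Total items = 1.6084 × 45 = 72.38, rounded up to 73.

73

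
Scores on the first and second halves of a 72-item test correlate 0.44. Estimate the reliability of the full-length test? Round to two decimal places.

r_full = 2(0.44) / (1 + 0.44)
       = 0.8800 / 1.4400 = 0.6111

0.61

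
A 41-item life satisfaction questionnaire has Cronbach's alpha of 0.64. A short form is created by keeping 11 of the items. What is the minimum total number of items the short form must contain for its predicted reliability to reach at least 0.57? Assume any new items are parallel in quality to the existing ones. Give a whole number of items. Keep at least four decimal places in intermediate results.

31

Short-form reliability: n = 11/41 = 0.2683; r_11 = n·r/(1+(n−1)r) ≈ 0.3229
Length factor from the short form to reach 0.57: n' = 0.57(1 − 0.3229) / [0.3229(1 − 0.57)] ≈ 2.7797
Items = 2.7797 × 11 ≈ 30.58 → 31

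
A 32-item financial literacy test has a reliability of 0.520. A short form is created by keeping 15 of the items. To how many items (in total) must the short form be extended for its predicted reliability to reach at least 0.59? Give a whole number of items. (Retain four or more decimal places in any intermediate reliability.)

First, r for the 15-item form: n = 15/32 = 0.4688, so r_15 = 0.4688·0.520/(1 + (0.4688 − 1)·0.520) = 0.3368
Then solve for n' with r_old = 0.3368, r_target = 0.59: n' = 0.59(1 − 0.3368)/[0.3368(1 − 0.59)] = 2.8336
Items = 2.8336 × 15 ≈ 42.50 → 43

43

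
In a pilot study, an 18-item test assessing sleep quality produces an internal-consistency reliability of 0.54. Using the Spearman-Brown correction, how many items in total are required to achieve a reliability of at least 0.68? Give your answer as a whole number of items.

33

n = 0.68(1 − 0.54) / [0.54(1 − 0.68)]
  = 0.3128 / 0.1728 = 1.8102
So the test needs 1.8102 × 18 ≈ 32.58 items; rounding up, 33.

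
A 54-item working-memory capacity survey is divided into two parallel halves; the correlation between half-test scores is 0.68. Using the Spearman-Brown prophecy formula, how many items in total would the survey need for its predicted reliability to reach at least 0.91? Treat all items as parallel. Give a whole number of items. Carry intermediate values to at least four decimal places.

129

Corrected full-test reliability: r_full = 2 × 0.68 / (1 + 0.68) ≈ 0.8095
n = r_tgt(1 − r_full) / [r_full(1 − r_tgt)] = 0.91 × 0.1905 / (0.8095 × 0.09) ≈ 2.3795
Required items = 2.3795 × 54 = 128.49, so 129 items.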